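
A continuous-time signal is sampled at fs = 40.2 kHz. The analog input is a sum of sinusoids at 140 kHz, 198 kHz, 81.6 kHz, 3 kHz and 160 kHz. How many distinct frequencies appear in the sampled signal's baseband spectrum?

fs/2 = 20.1 kHz.
140 kHz mod fs = 19.4 kHz.
19.4 kHz ≤ fs/2 = 20.1 kHz, appears at 19.4 kHz.
198 kHz mod fs = 37.2 kHz.
37.2 kHz > fs/2 = 20.1 kHz, folds to fs − 37.2 kHz = 3 kHz.
81.6 kHz mod fs = 1.2 kHz.
1.2 kHz ≤ fs/2 = 20.1 kHz, appears at 1.2 kHz.
3 kHz ≤ fs/2 = 20.1 kHz, passes unchanged.
160 kHz mod fs = 39.4 kHz.
39.4 kHz > fs/2 = 20.1 kHz, folds to fs − 39.4 kHz = 0.8 kHz.
Distinct values: {0.8 kHz, 1.2 kHz, 3 kHz, 19.4 kHz} → 4.

4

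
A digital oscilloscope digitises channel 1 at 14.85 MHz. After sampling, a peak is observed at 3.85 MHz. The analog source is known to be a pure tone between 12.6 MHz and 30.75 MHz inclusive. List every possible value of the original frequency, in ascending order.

18.7 MHz, 25.85 MHz

Frequencies that alias to 3.85 MHz are k·fs ± 3.85 MHz for integer k ≥ 0.
k=0: 3.85 MHz.
k=1: 11 MHz, 18.7 MHz.
k=2: 25.85 MHz, 33.55 MHz.
k=3: 40.7 MHz, 48.4 MHz.
Within [12.6 MHz, 30.75 MHz]: 18.7 MHz, 25.85 MHz.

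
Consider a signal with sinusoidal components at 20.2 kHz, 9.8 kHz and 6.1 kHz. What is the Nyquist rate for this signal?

Highest-frequency component: 20.2 kHz.
Nyquist rate = 2 × 20.2 kHz = 40.4 kHz.

40.4 kHz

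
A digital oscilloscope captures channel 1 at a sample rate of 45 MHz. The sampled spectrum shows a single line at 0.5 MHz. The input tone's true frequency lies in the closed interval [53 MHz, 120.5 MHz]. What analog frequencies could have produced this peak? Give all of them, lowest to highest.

89.5 MHz, 90.5 MHz

Frequencies that alias to 0.5 MHz are k·fs ± 0.5 MHz for integer k ≥ 0.
k=0: 0.5 MHz.
k=1: 44.5 MHz, 45.5 MHz.
k=2: 89.5 MHz, 90.5 MHz.
k=3: 134.5 MHz, 135.5 MHz.
Within [53 MHz, 120.5 MHz]: 89.5 MHz, 90.5 MHz.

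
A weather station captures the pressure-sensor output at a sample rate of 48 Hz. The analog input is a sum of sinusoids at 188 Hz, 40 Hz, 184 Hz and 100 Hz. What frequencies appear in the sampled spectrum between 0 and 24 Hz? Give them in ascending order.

fs/2 = 24 Hz.
188 Hz mod fs = 44 Hz.
44 Hz > fs/2 = 24 Hz, folds to fs − 44 Hz = 4 Hz.
40 Hz > fs/2 = 24 Hz, folds to fs − 40 Hz = 8 Hz.
184 Hz mod fs = 40 Hz.
40 Hz > fs/2 = 24 Hz, folds to fs − 40 Hz = 8 Hz.
100 Hz mod fs = 4 Hz.
4 Hz ≤ fs/2 = 24 Hz, appears at 4 Hz.
Distinct values: {4 Hz, 8 Hz}.

4 Hz, 8 Hz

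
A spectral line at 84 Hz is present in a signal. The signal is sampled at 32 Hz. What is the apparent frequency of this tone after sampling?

84 Hz mod fs = 20 Hz.
20 Hz > fs/2 = 16 Hz, folds to fs − 20 Hz = 12 Hz.

12 Hz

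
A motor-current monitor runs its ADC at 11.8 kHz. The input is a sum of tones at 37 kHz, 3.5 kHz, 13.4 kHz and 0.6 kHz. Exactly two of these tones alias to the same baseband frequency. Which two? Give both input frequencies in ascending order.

fs/2 = 5.9 kHz.
37 kHz mod fs = 1.6 kHz.
1.6 kHz ≤ fs/2 = 5.9 kHz, appears at 1.6 kHz.
3.5 kHz ≤ fs/2 = 5.9 kHz, passes unchanged.
13.4 kHz mod fs = 1.6 kHz.
1.6 kHz ≤ fs/2 = 5.9 kHz, appears at 1.6 kHz.
0.6 kHz ≤ fs/2 = 5.9 kHz, passes unchanged.
13.4 kHz and 37 kHz both map to 1.6 kHz.

13.4 kHz, 37 kHz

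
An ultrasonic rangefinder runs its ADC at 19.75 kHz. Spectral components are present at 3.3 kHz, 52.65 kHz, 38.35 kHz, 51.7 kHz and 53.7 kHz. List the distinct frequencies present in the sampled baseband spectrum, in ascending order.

1.15 kHz, 3.3 kHz, 5.55 kHz, 6.6 kHz, 7.55 kHz

fs/2 = 9.875 kHz.
3.3 kHz ≤ fs/2 = 9.875 kHz, passes unchanged.
52.65 kHz mod fs = 13.15 kHz.
13.15 kHz > fs/2 = 9.875 kHz, folds to fs − 13.15 kHz = 6.6 kHz.
38.35 kHz mod fs = 18.6 kHz.
18.6 kHz > fs/2 = 9.875 kHz, folds to fs − 18.6 kHz = 1.15 kHz.
51.7 kHz mod fs = 12.2 kHz.
12.2 kHz > fs/2 = 9.875 kHz, folds to fs − 12.2 kHz = 7.55 kHz.
53.7 kHz mod fs = 14.2 kHz.
14.2 kHz > fs/2 = 9.875 kHz, folds to fs − 14.2 kHz = 5.55 kHz.
Distinct values: {1.15 kHz, 3.3 kHz, 5.55 kHz, 6.6 kHz, 7.55 kHz}.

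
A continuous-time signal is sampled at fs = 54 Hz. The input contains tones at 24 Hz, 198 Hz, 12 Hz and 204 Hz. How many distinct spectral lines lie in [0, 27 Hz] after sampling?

fs/2 = 27 Hz.
24 Hz ≤ fs/2 = 27 Hz, passes unchanged.
198 Hz mod fs = 36 Hz.
36 Hz > fs/2 = 27 Hz, folds to fs − 36 Hz = 18 Hz.
12 Hz ≤ fs/2 = 27 Hz, passes unchanged.
204 Hz mod fs = 42 Hz.
42 Hz > fs/2 = 27 Hz, folds to fs − 42 Hz = 12 Hz.
Distinct values: {12 Hz, 18 Hz, 24 Hz} → 3.

3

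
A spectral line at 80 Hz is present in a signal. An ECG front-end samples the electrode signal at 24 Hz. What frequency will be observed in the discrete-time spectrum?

8 Hz

80 Hz mod fs = 8 Hz.
8 Hz ≤ fs/2 = 12 Hz, appears at 8 Hz.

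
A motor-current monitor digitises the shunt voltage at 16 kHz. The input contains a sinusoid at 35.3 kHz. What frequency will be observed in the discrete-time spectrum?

3.3 kHz

35.3 kHz mod fs = 3.3 kHz.
3.3 kHz ≤ fs/2 = 8 kHz, appears at 3.3 kHz.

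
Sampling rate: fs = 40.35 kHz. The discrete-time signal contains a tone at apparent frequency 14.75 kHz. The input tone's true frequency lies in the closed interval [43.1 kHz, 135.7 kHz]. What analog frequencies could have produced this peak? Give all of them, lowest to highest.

Frequencies that alias to 14.75 kHz are k·fs ± 14.75 kHz for integer k ≥ 0.
k=0: 14.75 kHz.
k=1: 25.6 kHz, 55.1 kHz.
k=2: 65.95 kHz, 95.45 kHz.
k=3: 106.3 kHz, 135.8 kHz.
k=4: 146.65 kHz, 176.15 kHz.
Within [43.1 kHz, 135.7 kHz]: 55.1 kHz, 65.95 kHz, 95.45 kHz, 106.3 kHz.

55.1 kHz, 65.95 kHz, 95.45 kHz, 106.3 kHz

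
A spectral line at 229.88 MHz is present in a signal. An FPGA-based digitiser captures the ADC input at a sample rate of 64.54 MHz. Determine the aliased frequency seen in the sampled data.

229.88 MHz mod fs = 36.26 MHz.
36.26 MHz > fs/2 = 32.27 MHz, folds to fs − 36.26 MHz = 28.28 MHz.

28.28 MHz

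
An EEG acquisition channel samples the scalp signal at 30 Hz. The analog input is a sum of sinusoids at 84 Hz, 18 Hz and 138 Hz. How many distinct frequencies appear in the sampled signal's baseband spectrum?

fs/2 = 15 Hz.
84 Hz mod fs = 24 Hz.
24 Hz > fs/2 = 15 Hz, folds to fs − 24 Hz = 6 Hz.
18 Hz > fs/2 = 15 Hz, folds to fs − 18 Hz = 12 Hz.
138 Hz mod fs = 18 Hz.
18 Hz > fs/2 = 15 Hz, folds to fs − 18 Hz = 12 Hz.
Distinct values: {6 Hz, 12 Hz} → 2.

2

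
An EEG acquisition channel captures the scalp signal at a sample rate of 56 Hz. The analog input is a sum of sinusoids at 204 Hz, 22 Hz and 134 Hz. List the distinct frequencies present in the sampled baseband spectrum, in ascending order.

20 Hz, 22 Hz

fs/2 = 28 Hz.
204 Hz mod fs = 36 Hz.
36 Hz > fs/2 = 28 Hz, folds to fs − 36 Hz = 20 Hz.
22 Hz ≤ fs/2 = 28 Hz, passes unchanged.
134 Hz mod fs = 22 Hz.
22 Hz ≤ fs/2 = 28 Hz, appears at 22 Hz.
Distinct values: {20 Hz, 22 Hz}.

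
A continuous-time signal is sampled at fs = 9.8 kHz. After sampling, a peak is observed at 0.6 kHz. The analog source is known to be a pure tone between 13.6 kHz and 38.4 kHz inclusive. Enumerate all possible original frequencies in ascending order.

19 kHz, 20.2 kHz, 28.8 kHz, 30 kHz

Frequencies that alias to 0.6 kHz are k·fs ± 0.6 kHz for integer k ≥ 0.
k=0: 0.6 kHz.
k=1: 9.2 kHz, 10.4 kHz.
k=2: 19 kHz, 20.2 kHz.
k=3: 28.8 kHz, 30 kHz.
k=4: 38.6 kHz, 39.8 kHz.
Within [13.6 kHz, 38.4 kHz]: 19 kHz, 20.2 kHz, 28.8 kHz, 30 kHz.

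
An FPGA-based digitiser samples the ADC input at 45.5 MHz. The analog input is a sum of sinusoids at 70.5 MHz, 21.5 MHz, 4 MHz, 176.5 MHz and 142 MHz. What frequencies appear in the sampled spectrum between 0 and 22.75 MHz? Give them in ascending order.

fs/2 = 22.75 MHz.
70.5 MHz mod fs = 25 MHz.
25 MHz > fs/2 = 22.75 MHz, folds to fs − 25 MHz = 20.5 MHz.
21.5 MHz ≤ fs/2 = 22.75 MHz, passes unchanged.
4 MHz ≤ fs/2 = 22.75 MHz, passes unchanged.
176.5 MHz mod fs = 40 MHz.
40 MHz > fs/2 = 22.75 MHz, folds to fs − 40 MHz = 5.5 MHz.
142 MHz mod fs = 5.5 MHz.
5.5 MHz ≤ fs/2 = 22.75 MHz, appears at 5.5 MHz.
Distinct values: {4 MHz, 5.5 MHz, 20.5 MHz, 21.5 MHz}.

4 MHz, 5.5 MHz, 20.5 MHz, 21.5 MHz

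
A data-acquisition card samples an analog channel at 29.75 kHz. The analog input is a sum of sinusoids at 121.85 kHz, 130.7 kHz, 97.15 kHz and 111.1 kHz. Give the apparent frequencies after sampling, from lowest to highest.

2.85 kHz, 7.9 kHz, 11.7 kHz

fs/2 = 14.875 kHz.
121.85 kHz mod fs = 2.85 kHz.
2.85 kHz ≤ fs/2 = 14.875 kHz, appears at 2.85 kHz.
130.7 kHz mod fs = 11.7 kHz.
11.7 kHz ≤ fs/2 = 14.875 kHz, appears at 11.7 kHz.
97.15 kHz mod fs = 7.9 kHz.
7.9 kHz ≤ fs/2 = 14.875 kHz, appears at 7.9 kHz.
111.1 kHz mod fs = 21.85 kHz.
21.85 kHz > fs/2 = 14.875 kHz, folds to fs − 21.85 kHz = 7.9 kHz.
Distinct values: {2.85 kHz, 7.9 kHz, 11.7 kHz}.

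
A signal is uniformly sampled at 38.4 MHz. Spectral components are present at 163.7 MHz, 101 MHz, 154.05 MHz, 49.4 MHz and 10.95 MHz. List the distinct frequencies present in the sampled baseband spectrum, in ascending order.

0.45 MHz, 10.1 MHz, 10.95 MHz, 11 MHz, 14.2 MHz

fs/2 = 19.2 MHz.
163.7 MHz mod fs = 10.1 MHz.
10.1 MHz ≤ fs/2 = 19.2 MHz, appears at 10.1 MHz.
101 MHz mod fs = 24.2 MHz.
24.2 MHz > fs/2 = 19.2 MHz, folds to fs − 24.2 MHz = 14.2 MHz.
154.05 MHz mod fs = 0.45 MHz.
0.45 MHz ≤ fs/2 = 19.2 MHz, appears at 0.45 MHz.
49.4 MHz mod fs = 11 MHz.
11 MHz ≤ fs/2 = 19.2 MHz, appears at 11 MHz.
10.95 MHz ≤ fs/2 = 19.2 MHz, passes unchanged.
Distinct values: {0.45 MHz, 10.1 MHz, 10.95 MHz, 11 MHz, 14.2 MHz}.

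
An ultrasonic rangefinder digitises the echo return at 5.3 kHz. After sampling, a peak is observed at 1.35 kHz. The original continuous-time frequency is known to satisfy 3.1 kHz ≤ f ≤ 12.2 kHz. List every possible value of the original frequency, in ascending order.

Frequencies that alias to 1.35 kHz are k·fs ± 1.35 kHz for integer k ≥ 0.
k=0: 1.35 kHz.
k=1: 3.95 kHz, 6.65 kHz.
k=2: 9.25 kHz, 11.95 kHz.
k=3: 14.55 kHz, 17.25 kHz.
Within [3.1 kHz, 12.2 kHz]: 3.95 kHz, 6.65 kHz, 9.25 kHz, 11.95 kHz.

3.95 kHz, 6.65 kHz, 9.25 kHz, 11.95 kHz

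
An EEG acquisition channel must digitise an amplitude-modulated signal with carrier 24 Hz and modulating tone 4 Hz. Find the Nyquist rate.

56 Hz

AM sidebands sit at fc ± fm = 20 Hz and 28 Hz.
Highest-frequency component: 28 Hz.
Nyquist rate = 2 × 28 Hz = 56 Hz.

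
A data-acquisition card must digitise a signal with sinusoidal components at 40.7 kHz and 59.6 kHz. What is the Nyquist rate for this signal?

Highest-frequency component: 59.6 kHz.
Nyquist rate = 2 × 59.6 kHz = 119.2 kHz.

119.2 kHz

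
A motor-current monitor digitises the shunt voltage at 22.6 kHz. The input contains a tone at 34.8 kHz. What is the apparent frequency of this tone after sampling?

10.4 kHz

34.8 kHz mod fs = 12.2 kHz.
12.2 kHz > fs/2 = 11.3 kHz, folds to fs − 12.2 kHz = 10.4 kHz.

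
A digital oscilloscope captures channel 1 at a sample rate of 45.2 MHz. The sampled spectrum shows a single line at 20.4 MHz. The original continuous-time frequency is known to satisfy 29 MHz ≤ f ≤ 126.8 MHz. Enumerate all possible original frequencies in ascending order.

Frequencies that alias to 20.4 MHz are k·fs ± 20.4 MHz for integer k ≥ 0.
k=0: 20.4 MHz.
k=1: 24.8 MHz, 65.6 MHz.
k=2: 70 MHz, 110.8 MHz.
k=3: 115.2 MHz, 156 MHz.
k=4: 160.4 MHz, 201.2 MHz.
Within [29 MHz, 126.8 MHz]: 65.6 MHz, 70 MHz, 110.8 MHz, 115.2 MHz.

65.6 MHz, 70 MHz, 110.8 MHz, 115.2 MHz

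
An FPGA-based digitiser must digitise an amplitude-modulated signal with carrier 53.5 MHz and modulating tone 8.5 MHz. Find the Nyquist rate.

124 MHz

AM sidebands sit at fc ± fm = 45 MHz and 62 MHz.
Highest-frequency component: 62 MHz.
Nyquist rate = 2 × 62 MHz = 124 MHz.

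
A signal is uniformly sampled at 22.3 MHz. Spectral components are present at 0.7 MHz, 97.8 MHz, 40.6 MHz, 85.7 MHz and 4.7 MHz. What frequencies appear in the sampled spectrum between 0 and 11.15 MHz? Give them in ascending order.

0.7 MHz, 3.5 MHz, 4 MHz, 4.7 MHz, 8.6 MHz

fs/2 = 11.15 MHz.
0.7 MHz ≤ fs/2 = 11.15 MHz, passes unchanged.
97.8 MHz mod fs = 8.6 MHz.
8.6 MHz ≤ fs/2 = 11.15 MHz, appears at 8.6 MHz.
40.6 MHz mod fs = 18.3 MHz.
18.3 MHz > fs/2 = 11.15 MHz, folds to fs − 18.3 MHz = 4 MHz.
85.7 MHz mod fs = 18.8 MHz.
18.8 MHz > fs/2 = 11.15 MHz, folds to fs − 18.8 MHz = 3.5 MHz.
4.7 MHz ≤ fs/2 = 11.15 MHz, passes unchanged.
Distinct values: {0.7 MHz, 3.5 MHz, 4 MHz, 4.7 MHz, 8.6 MHz}.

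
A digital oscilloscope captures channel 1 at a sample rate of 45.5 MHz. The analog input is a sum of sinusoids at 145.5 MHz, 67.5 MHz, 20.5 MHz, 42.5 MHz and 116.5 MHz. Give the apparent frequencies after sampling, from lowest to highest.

fs/2 = 22.75 MHz.
145.5 MHz mod fs = 9 MHz.
9 MHz ≤ fs/2 = 22.75 MHz, appears at 9 MHz.
67.5 MHz mod fs = 22 MHz.
22 MHz ≤ fs/2 = 22.75 MHz, appears at 22 MHz.
20.5 MHz ≤ fs/2 = 22.75 MHz, passes unchanged.
42.5 MHz > fs/2 = 22.75 MHz, folds to fs − 42.5 MHz = 3 MHz.
116.5 MHz mod fs = 25.5 MHz.
25.5 MHz > fs/2 = 22.75 MHz, folds to fs − 25.5 MHz = 20 MHz.
Distinct values: {3 MHz, 9 MHz, 20 MHz, 20.5 MHz, 22 MHz}.

3 MHz, 9 MHz, 20 MHz, 20.5 MHz, 22 MHz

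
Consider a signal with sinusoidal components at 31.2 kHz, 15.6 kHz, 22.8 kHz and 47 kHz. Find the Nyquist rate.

94 kHz

Highest-frequency component: 47 kHz.
Nyquist rate = 2 × 47 kHz = 94 kHz.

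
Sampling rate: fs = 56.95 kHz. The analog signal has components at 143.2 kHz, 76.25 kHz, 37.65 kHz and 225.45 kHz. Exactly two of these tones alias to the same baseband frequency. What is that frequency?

19.3 kHz

fs/2 = 28.475 kHz.
143.2 kHz mod fs = 29.3 kHz.
29.3 kHz > fs/2 = 28.475 kHz, folds to fs − 29.3 kHz = 27.65 kHz.
76.25 kHz mod fs = 19.3 kHz.
19.3 kHz ≤ fs/2 = 28.475 kHz, appears at 19.3 kHz.
37.65 kHz > fs/2 = 28.475 kHz, folds to fs − 37.65 kHz = 19.3 kHz.
225.45 kHz mod fs = 54.6 kHz.
54.6 kHz > fs/2 = 28.475 kHz, folds to fs − 54.6 kHz = 2.35 kHz.
37.65 kHz and 76.25 kHz both map to 19.3 kHz.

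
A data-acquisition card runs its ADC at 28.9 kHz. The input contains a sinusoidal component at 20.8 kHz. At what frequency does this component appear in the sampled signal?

20.8 kHz > fs/2 = 14.45 kHz, folds to fs − 20.8 kHz = 8.1 kHz.

8.1 kHz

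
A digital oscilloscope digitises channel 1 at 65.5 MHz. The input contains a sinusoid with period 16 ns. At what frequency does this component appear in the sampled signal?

T = 16 ns → f = 1/T = 62.5 MHz.
62.5 MHz > fs/2 = 32.75 MHz, folds to fs − 62.5 MHz = 3 MHz.

3 MHz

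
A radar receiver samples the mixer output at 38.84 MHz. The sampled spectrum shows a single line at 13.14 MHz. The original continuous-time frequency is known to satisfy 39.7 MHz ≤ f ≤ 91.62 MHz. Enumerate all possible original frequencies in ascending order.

Frequencies that alias to 13.14 MHz are k·fs ± 13.14 MHz for integer k ≥ 0.
k=0: 13.14 MHz.
k=1: 25.7 MHz, 51.98 MHz.
k=2: 64.54 MHz, 90.82 MHz.
k=3: 103.38 MHz, 129.66 MHz.
Within [39.7 MHz, 91.62 MHz]: 51.98 MHz, 64.54 MHz, 90.82 MHz.

51.98 MHz, 64.54 MHz, 90.82 MHz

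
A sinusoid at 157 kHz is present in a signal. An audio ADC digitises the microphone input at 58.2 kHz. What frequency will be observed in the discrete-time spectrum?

157 kHz mod fs = 40.6 kHz.
40.6 kHz > fs/2 = 29.1 kHz, folds to fs − 40.6 kHz = 17.6 kHz.

17.6 kHz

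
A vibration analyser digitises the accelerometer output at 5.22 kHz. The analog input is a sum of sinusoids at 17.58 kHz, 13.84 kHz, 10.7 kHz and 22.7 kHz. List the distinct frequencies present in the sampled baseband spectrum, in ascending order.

fs/2 = 2.61 kHz.
17.58 kHz mod fs = 1.92 kHz.
1.92 kHz ≤ fs/2 = 2.61 kHz, appears at 1.92 kHz.
13.84 kHz mod fs = 3.4 kHz.
3.4 kHz > fs/2 = 2.61 kHz, folds to fs − 3.4 kHz = 1.82 kHz.
10.7 kHz mod fs = 0.26 kHz.
0.26 kHz ≤ fs/2 = 2.61 kHz, appears at 0.26 kHz.
22.7 kHz mod fs = 1.82 kHz.
1.82 kHz ≤ fs/2 = 2.61 kHz, appears at 1.82 kHz.
Distinct values: {0.26 kHz, 1.82 kHz, 1.92 kHz}.

0.26 kHz, 1.82 kHz, 1.92 kHz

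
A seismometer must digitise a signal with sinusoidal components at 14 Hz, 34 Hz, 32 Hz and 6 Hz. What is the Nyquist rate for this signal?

Highest-frequency component: 34 Hz.
Nyquist rate = 2 × 34 Hz = 68 Hz.

68 Hz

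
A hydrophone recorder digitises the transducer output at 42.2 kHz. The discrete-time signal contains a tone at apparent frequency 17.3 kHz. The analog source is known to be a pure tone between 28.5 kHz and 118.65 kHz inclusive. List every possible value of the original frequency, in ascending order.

Frequencies that alias to 17.3 kHz are k·fs ± 17.3 kHz for integer k ≥ 0.
k=0: 17.3 kHz.
k=1: 24.9 kHz, 59.5 kHz.
k=2: 67.1 kHz, 101.7 kHz.
k=3: 109.3 kHz, 143.9 kHz.
k=4: 151.5 kHz, 186.1 kHz.
Within [28.5 kHz, 118.65 kHz]: 59.5 kHz, 67.1 kHz, 101.7 kHz, 109.3 kHz.

59.5 kHz, 67.1 kHz, 101.7 kHz, 109.3 kHz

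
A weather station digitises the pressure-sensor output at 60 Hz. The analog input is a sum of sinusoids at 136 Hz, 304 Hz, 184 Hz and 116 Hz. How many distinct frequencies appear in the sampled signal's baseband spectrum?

fs/2 = 30 Hz.
136 Hz mod fs = 16 Hz.
16 Hz ≤ fs/2 = 30 Hz, appears at 16 Hz.
304 Hz mod fs = 4 Hz.
4 Hz ≤ fs/2 = 30 Hz, appears at 4 Hz.
184 Hz mod fs = 4 Hz.
4 Hz ≤ fs/2 = 30 Hz, appears at 4 Hz.
116 Hz mod fs = 56 Hz.
56 Hz > fs/2 = 30 Hz, folds to fs − 56 Hz = 4 Hz.
Distinct values: {4 Hz, 16 Hz} → 2.

2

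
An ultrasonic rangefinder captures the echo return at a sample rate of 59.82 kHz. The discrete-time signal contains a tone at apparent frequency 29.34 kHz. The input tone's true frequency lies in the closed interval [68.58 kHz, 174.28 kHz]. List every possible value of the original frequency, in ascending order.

89.16 kHz, 90.3 kHz, 148.98 kHz, 150.12 kHz

Frequencies that alias to 29.34 kHz are k·fs ± 29.34 kHz for integer k ≥ 0.
k=0: 29.34 kHz.
k=1: 30.48 kHz, 89.16 kHz.
k=2: 90.3 kHz, 148.98 kHz.
k=3: 150.12 kHz, 208.8 kHz.
k=4: 209.94 kHz, 268.62 kHz.
Within [68.58 kHz, 174.28 kHz]: 89.16 kHz, 90.3 kHz, 148.98 kHz, 150.12 kHz.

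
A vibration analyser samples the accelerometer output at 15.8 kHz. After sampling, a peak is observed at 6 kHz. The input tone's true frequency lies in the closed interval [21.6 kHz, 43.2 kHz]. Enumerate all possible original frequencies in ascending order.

21.8 kHz, 25.6 kHz, 37.6 kHz, 41.4 kHz

Frequencies that alias to 6 kHz are k·fs ± 6 kHz for integer k ≥ 0.
k=0: 6 kHz.
k=1: 9.8 kHz, 21.8 kHz.
k=2: 25.6 kHz, 37.6 kHz.
k=3: 41.4 kHz, 53.4 kHz.
k=4: 57.2 kHz, 69.2 kHz.
Within [21.6 kHz, 43.2 kHz]: 21.8 kHz, 25.6 kHz, 37.6 kHz, 41.4 kHz.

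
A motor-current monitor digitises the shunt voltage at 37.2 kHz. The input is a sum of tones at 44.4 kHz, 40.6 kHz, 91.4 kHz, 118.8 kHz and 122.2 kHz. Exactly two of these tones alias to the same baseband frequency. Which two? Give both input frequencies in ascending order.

fs/2 = 18.6 kHz.
44.4 kHz mod fs = 7.2 kHz.
7.2 kHz ≤ fs/2 = 18.6 kHz, appears at 7.2 kHz.
40.6 kHz mod fs = 3.4 kHz.
3.4 kHz ≤ fs/2 = 18.6 kHz, appears at 3.4 kHz.
91.4 kHz mod fs = 17 kHz.
17 kHz ≤ fs/2 = 18.6 kHz, appears at 17 kHz.
118.8 kHz mod fs = 7.2 kHz.
7.2 kHz ≤ fs/2 = 18.6 kHz, appears at 7.2 kHz.
122.2 kHz mod fs = 10.6 kHz.
10.6 kHz ≤ fs/2 = 18.6 kHz, appears at 10.6 kHz.
44.4 kHz and 118.8 kHz both map to 7.2 kHz.

44.4 kHz, 118.8 kHz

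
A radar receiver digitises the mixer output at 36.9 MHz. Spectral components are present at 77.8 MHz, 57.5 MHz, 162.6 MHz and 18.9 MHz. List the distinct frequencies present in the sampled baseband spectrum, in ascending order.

4 MHz, 15 MHz, 16.3 MHz, 18 MHz

fs/2 = 18.45 MHz.
77.8 MHz mod fs = 4 MHz.
4 MHz ≤ fs/2 = 18.45 MHz, appears at 4 MHz.
57.5 MHz mod fs = 20.6 MHz.
20.6 MHz > fs/2 = 18.45 MHz, folds to fs − 20.6 MHz = 16.3 MHz.
162.6 MHz mod fs = 15 MHz.
15 MHz ≤ fs/2 = 18.45 MHz, appears at 15 MHz.
18.9 MHz > fs/2 = 18.45 MHz, folds to fs − 18.9 MHz = 18 MHz.
Distinct values: {4 MHz, 15 MHz, 16.3 MHz, 18 MHz}.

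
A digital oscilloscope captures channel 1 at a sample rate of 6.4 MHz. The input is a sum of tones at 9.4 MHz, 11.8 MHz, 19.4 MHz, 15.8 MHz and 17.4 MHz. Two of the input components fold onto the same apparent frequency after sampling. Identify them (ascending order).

9.4 MHz, 15.8 MHz

fs/2 = 3.2 MHz.
9.4 MHz mod fs = 3 MHz.
3 MHz ≤ fs/2 = 3.2 MHz, appears at 3 MHz.
11.8 MHz mod fs = 5.4 MHz.
5.4 MHz > fs/2 = 3.2 MHz, folds to fs − 5.4 MHz = 1 MHz.
19.4 MHz mod fs = 0.2 MHz.
0.2 MHz ≤ fs/2 = 3.2 MHz, appears at 0.2 MHz.
15.8 MHz mod fs = 3 MHz.
3 MHz ≤ fs/2 = 3.2 MHz, appears at 3 MHz.
17.4 MHz mod fs = 4.6 MHz.
4.6 MHz > fs/2 = 3.2 MHz, folds to fs − 4.6 MHz = 1.8 MHz.
9.4 MHz and 15.8 MHz both map to 3 MHz.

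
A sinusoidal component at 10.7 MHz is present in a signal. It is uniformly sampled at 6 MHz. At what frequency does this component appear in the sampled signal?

10.7 MHz mod fs = 4.7 MHz.
4.7 MHz > fs/2 = 3 MHz, folds to fs − 4.7 MHz = 1.3 MHz.

1.3 MHz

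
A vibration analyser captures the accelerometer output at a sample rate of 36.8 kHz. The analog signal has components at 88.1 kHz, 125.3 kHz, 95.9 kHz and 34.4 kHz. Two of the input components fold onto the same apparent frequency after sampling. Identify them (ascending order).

88.1 kHz, 95.9 kHz

fs/2 = 18.4 kHz.
88.1 kHz mod fs = 14.5 kHz.
14.5 kHz ≤ fs/2 = 18.4 kHz, appears at 14.5 kHz.
125.3 kHz mod fs = 14.9 kHz.
14.9 kHz ≤ fs/2 = 18.4 kHz, appears at 14.9 kHz.
95.9 kHz mod fs = 22.3 kHz.
22.3 kHz > fs/2 = 18.4 kHz, folds to fs − 22.3 kHz = 14.5 kHz.
34.4 kHz > fs/2 = 18.4 kHz, folds to fs − 34.4 kHz = 2.4 kHz.
88.1 kHz and 95.9 kHz both map to 14.5 kHz.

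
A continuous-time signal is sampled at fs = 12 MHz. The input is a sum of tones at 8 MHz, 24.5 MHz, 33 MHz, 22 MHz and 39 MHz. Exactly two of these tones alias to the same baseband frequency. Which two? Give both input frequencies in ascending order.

fs/2 = 6 MHz.
8 MHz > fs/2 = 6 MHz, folds to fs − 8 MHz = 4 MHz.
24.5 MHz mod fs = 0.5 MHz.
0.5 MHz ≤ fs/2 = 6 MHz, appears at 0.5 MHz.
33 MHz mod fs = 9 MHz.
9 MHz > fs/2 = 6 MHz, folds to fs − 9 MHz = 3 MHz.
22 MHz mod fs = 10 MHz.
10 MHz > fs/2 = 6 MHz, folds to fs − 10 MHz = 2 MHz.
39 MHz mod fs = 3 MHz.
3 MHz ≤ fs/2 = 6 MHz, appears at 3 MHz.
33 MHz and 39 MHz both map to 3 MHz.

33 MHz, 39 MHz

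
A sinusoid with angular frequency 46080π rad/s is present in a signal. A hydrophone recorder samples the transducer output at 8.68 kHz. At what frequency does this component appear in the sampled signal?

3 kHz

ω = 46080π rad/s → f = ω/(2π) = 23040 Hz = 23.04 kHz.
23.04 kHz mod fs = 5.68 kHz.
5.68 kHz > fs/2 = 4.34 kHz, folds to fs − 5.68 kHz = 3 kHz.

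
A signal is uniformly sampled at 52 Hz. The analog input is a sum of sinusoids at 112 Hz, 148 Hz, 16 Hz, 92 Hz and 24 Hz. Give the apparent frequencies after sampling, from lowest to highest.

8 Hz, 12 Hz, 16 Hz, 24 Hz

fs/2 = 26 Hz.
112 Hz mod fs = 8 Hz.
8 Hz ≤ fs/2 = 26 Hz, appears at 8 Hz.
148 Hz mod fs = 44 Hz.
44 Hz > fs/2 = 26 Hz, folds to fs − 44 Hz = 8 Hz.
16 Hz ≤ fs/2 = 26 Hz, passes unchanged.
92 Hz mod fs = 40 Hz.
40 Hz > fs/2 = 26 Hz, folds to fs − 40 Hz = 12 Hz.
24 Hz ≤ fs/2 = 26 Hz, passes unchanged.
Distinct values: {8 Hz, 12 Hz, 16 Hz, 24 Hz}.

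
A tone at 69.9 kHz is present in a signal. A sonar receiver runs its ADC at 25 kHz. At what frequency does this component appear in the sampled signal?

5.1 kHz

69.9 kHz mod fs = 19.9 kHz.
19.9 kHz > fs/2 = 12.5 kHz, folds to fs − 19.9 kHz = 5.1 kHz.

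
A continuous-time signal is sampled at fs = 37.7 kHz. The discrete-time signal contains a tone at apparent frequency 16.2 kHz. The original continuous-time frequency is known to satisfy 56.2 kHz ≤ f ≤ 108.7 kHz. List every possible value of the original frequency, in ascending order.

59.2 kHz, 91.6 kHz, 96.9 kHz

Frequencies that alias to 16.2 kHz are k·fs ± 16.2 kHz for integer k ≥ 0.
k=0: 16.2 kHz.
k=1: 21.5 kHz, 53.9 kHz.
k=2: 59.2 kHz, 91.6 kHz.
k=3: 96.9 kHz, 129.3 kHz.
k=4: 134.6 kHz, 167 kHz.
Within [56.2 kHz, 108.7 kHz]: 59.2 kHz, 91.6 kHz, 96.9 kHz.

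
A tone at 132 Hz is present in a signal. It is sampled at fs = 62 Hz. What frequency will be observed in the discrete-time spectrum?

132 Hz mod fs = 8 Hz.
8 Hz ≤ fs/2 = 31 Hz, appears at 8 Hz.

8 Hz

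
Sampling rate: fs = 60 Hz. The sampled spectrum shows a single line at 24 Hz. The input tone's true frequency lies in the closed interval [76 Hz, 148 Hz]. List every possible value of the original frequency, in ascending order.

84 Hz, 96 Hz, 144 Hz

Frequencies that alias to 24 Hz are k·fs ± 24 Hz for integer k ≥ 0.
k=0: 24 Hz.
k=1: 36 Hz, 84 Hz.
k=2: 96 Hz, 144 Hz.
k=3: 156 Hz, 204 Hz.
Within [76 Hz, 148 Hz]: 84 Hz, 96 Hz, 144 Hz.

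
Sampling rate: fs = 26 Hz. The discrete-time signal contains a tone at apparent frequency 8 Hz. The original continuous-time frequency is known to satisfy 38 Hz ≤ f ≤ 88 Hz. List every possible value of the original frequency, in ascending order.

44 Hz, 60 Hz, 70 Hz, 86 Hz

Frequencies that alias to 8 Hz are k·fs ± 8 Hz for integer k ≥ 0.
k=0: 8 Hz.
k=1: 18 Hz, 34 Hz.
k=2: 44 Hz, 60 Hz.
k=3: 70 Hz, 86 Hz.
k=4: 96 Hz, 112 Hz.
Within [38 Hz, 88 Hz]: 44 Hz, 60 Hz, 70 Hz, 86 Hz.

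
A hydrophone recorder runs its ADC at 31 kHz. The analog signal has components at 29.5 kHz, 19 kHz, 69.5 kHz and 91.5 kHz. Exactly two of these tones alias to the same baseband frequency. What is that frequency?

fs/2 = 15.5 kHz.
29.5 kHz > fs/2 = 15.5 kHz, folds to fs − 29.5 kHz = 1.5 kHz.
19 kHz > fs/2 = 15.5 kHz, folds to fs − 19 kHz = 12 kHz.
69.5 kHz mod fs = 7.5 kHz.
7.5 kHz ≤ fs/2 = 15.5 kHz, appears at 7.5 kHz.
91.5 kHz mod fs = 29.5 kHz.
29.5 kHz > fs/2 = 15.5 kHz, folds to fs − 29.5 kHz = 1.5 kHz.
29.5 kHz and 91.5 kHz both map to 1.5 kHz.

1.5 kHz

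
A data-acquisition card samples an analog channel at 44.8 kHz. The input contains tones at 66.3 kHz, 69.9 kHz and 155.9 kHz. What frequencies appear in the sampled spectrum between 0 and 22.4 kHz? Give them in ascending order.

fs/2 = 22.4 kHz.
66.3 kHz mod fs = 21.5 kHz.
21.5 kHz ≤ fs/2 = 22.4 kHz, appears at 21.5 kHz.
69.9 kHz mod fs = 25.1 kHz.
25.1 kHz > fs/2 = 22.4 kHz, folds to fs − 25.1 kHz = 19.7 kHz.
155.9 kHz mod fs = 21.5 kHz.
21.5 kHz ≤ fs/2 = 22.4 kHz, appears at 21.5 kHz.
Distinct values: {19.7 kHz, 21.5 kHz}.

19.7 kHz, 21.5 kHz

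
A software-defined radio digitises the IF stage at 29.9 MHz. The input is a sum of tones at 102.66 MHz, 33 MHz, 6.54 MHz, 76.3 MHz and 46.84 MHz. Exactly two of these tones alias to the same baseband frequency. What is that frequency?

12.96 MHz

fs/2 = 14.95 MHz.
102.66 MHz mod fs = 12.96 MHz.
12.96 MHz ≤ fs/2 = 14.95 MHz, appears at 12.96 MHz.
33 MHz mod fs = 3.1 MHz.
3.1 MHz ≤ fs/2 = 14.95 MHz, appears at 3.1 MHz.
6.54 MHz ≤ fs/2 = 14.95 MHz, passes unchanged.
76.3 MHz mod fs = 16.5 MHz.
16.5 MHz > fs/2 = 14.95 MHz, folds to fs − 16.5 MHz = 13.4 MHz.
46.84 MHz mod fs = 16.94 MHz.
16.94 MHz > fs/2 = 14.95 MHz, folds to fs − 16.94 MHz = 12.96 MHz.
46.84 MHz and 102.66 MHz both map to 12.96 MHz.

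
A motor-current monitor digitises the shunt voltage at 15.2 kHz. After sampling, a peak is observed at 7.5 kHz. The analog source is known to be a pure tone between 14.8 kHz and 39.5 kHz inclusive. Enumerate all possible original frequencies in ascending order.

22.7 kHz, 22.9 kHz, 37.9 kHz, 38.1 kHz

Frequencies that alias to 7.5 kHz are k·fs ± 7.5 kHz for integer k ≥ 0.
k=0: 7.5 kHz.
k=1: 7.7 kHz, 22.7 kHz.
k=2: 22.9 kHz, 37.9 kHz.
k=3: 38.1 kHz, 53.1 kHz.
k=4: 53.3 kHz, 68.3 kHz.
Within [14.8 kHz, 39.5 kHz]: 22.7 kHz, 22.9 kHz, 37.9 kHz, 38.1 kHz.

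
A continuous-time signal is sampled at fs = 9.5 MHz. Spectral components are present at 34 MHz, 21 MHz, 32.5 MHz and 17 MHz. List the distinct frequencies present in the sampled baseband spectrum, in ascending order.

fs/2 = 4.75 MHz.
34 MHz mod fs = 5.5 MHz.
5.5 MHz > fs/2 = 4.75 MHz, folds to fs − 5.5 MHz = 4 MHz.
21 MHz mod fs = 2 MHz.
2 MHz ≤ fs/2 = 4.75 MHz, appears at 2 MHz.
32.5 MHz mod fs = 4 MHz.
4 MHz ≤ fs/2 = 4.75 MHz, appears at 4 MHz.
17 MHz mod fs = 7.5 MHz.
7.5 MHz > fs/2 = 4.75 MHz, folds to fs − 7.5 MHz = 2 MHz.
Distinct values: {2 MHz, 4 MHz}.

2 MHz, 4 MHz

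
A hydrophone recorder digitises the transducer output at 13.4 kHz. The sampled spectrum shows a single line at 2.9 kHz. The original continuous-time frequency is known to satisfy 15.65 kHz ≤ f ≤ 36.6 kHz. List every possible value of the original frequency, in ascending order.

Frequencies that alias to 2.9 kHz are k·fs ± 2.9 kHz for integer k ≥ 0.
k=0: 2.9 kHz.
k=1: 10.5 kHz, 16.3 kHz.
k=2: 23.9 kHz, 29.7 kHz.
k=3: 37.3 kHz, 43.1 kHz.
Within [15.65 kHz, 36.6 kHz]: 16.3 kHz, 23.9 kHz, 29.7 kHz.

16.3 kHz, 23.9 kHz, 29.7 kHz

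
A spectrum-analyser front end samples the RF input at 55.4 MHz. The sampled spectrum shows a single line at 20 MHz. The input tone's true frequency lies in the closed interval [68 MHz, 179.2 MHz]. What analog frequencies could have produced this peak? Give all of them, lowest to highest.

75.4 MHz, 90.8 MHz, 130.8 MHz, 146.2 MHz

Frequencies that alias to 20 MHz are k·fs ± 20 MHz for integer k ≥ 0.
k=0: 20 MHz.
k=1: 35.4 MHz, 75.4 MHz.
k=2: 90.8 MHz, 130.8 MHz.
k=3: 146.2 MHz, 186.2 MHz.
k=4: 201.6 MHz, 241.6 MHz.
Within [68 MHz, 179.2 MHz]: 75.4 MHz, 90.8 MHz, 130.8 MHz, 146.2 MHz.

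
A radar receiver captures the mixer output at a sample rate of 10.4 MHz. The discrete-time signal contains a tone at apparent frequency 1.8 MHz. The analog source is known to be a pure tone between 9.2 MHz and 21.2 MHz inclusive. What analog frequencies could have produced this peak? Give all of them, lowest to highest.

12.2 MHz, 19 MHz

Frequencies that alias to 1.8 MHz are k·fs ± 1.8 MHz for integer k ≥ 0.
k=0: 1.8 MHz.
k=1: 8.6 MHz, 12.2 MHz.
k=2: 19 MHz, 22.6 MHz.
k=3: 29.4 MHz, 33 MHz.
Within [9.2 MHz, 21.2 MHz]: 12.2 MHz, 19 MHz.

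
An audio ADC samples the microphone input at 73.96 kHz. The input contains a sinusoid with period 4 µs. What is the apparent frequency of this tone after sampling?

28.12 kHz

T = 4 µs → f = 1/T = 250 kHz.
250 kHz mod fs = 28.12 kHz.
28.12 kHz ≤ fs/2 = 36.98 kHz, appears at 28.12 kHz.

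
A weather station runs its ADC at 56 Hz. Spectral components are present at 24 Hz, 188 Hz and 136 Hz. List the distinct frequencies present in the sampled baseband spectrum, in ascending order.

fs/2 = 28 Hz.
24 Hz ≤ fs/2 = 28 Hz, passes unchanged.
188 Hz mod fs = 20 Hz.
20 Hz ≤ fs/2 = 28 Hz, appears at 20 Hz.
136 Hz mod fs = 24 Hz.
24 Hz ≤ fs/2 = 28 Hz, appears at 24 Hz.
Distinct values: {20 Hz, 24 Hz}.

20 Hz, 24 Hz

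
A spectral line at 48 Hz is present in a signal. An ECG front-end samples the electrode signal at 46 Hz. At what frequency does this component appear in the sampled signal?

2 Hz

48 Hz mod fs = 2 Hz.
2 Hz ≤ fs/2 = 23 Hz, appears at 2 Hz.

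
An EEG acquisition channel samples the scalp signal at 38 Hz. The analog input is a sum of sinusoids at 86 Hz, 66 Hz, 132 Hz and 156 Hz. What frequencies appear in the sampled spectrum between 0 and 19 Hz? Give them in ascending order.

fs/2 = 19 Hz.
86 Hz mod fs = 10 Hz.
10 Hz ≤ fs/2 = 19 Hz, appears at 10 Hz.
66 Hz mod fs = 28 Hz.
28 Hz > fs/2 = 19 Hz, folds to fs − 28 Hz = 10 Hz.
132 Hz mod fs = 18 Hz.
18 Hz ≤ fs/2 = 19 Hz, appears at 18 Hz.
156 Hz mod fs = 4 Hz.
4 Hz ≤ fs/2 = 19 Hz, appears at 4 Hz.
Distinct values: {4 Hz, 10 Hz, 18 Hz}.

4 Hz, 10 Hz, 18 Hz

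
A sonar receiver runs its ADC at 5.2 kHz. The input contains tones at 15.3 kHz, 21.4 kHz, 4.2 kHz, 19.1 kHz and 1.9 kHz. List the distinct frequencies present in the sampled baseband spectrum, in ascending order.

fs/2 = 2.6 kHz.
15.3 kHz mod fs = 4.9 kHz.
4.9 kHz > fs/2 = 2.6 kHz, folds to fs − 4.9 kHz = 0.3 kHz.
21.4 kHz mod fs = 0.6 kHz.
0.6 kHz ≤ fs/2 = 2.6 kHz, appears at 0.6 kHz.
4.2 kHz > fs/2 = 2.6 kHz, folds to fs − 4.2 kHz = 1 kHz.
19.1 kHz mod fs = 3.5 kHz.
3.5 kHz > fs/2 = 2.6 kHz, folds to fs − 3.5 kHz = 1.7 kHz.
1.9 kHz ≤ fs/2 = 2.6 kHz, passes unchanged.
Distinct values: {0.3 kHz, 0.6 kHz, 1 kHz, 1.7 kHz, 1.9 kHz}.

0.3 kHz, 0.6 kHz, 1 kHz, 1.7 kHz, 1.9 kHz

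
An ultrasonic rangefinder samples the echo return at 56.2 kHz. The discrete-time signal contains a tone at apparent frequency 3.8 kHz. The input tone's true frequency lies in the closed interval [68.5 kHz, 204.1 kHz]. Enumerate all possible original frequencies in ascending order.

108.6 kHz, 116.2 kHz, 164.8 kHz, 172.4 kHz

Frequencies that alias to 3.8 kHz are k·fs ± 3.8 kHz for integer k ≥ 0.
k=0: 3.8 kHz.
k=1: 52.4 kHz, 60 kHz.
k=2: 108.6 kHz, 116.2 kHz.
k=3: 164.8 kHz, 172.4 kHz.
k=4: 221 kHz, 228.6 kHz.
Within [68.5 kHz, 204.1 kHz]: 108.6 kHz, 116.2 kHz, 164.8 kHz, 172.4 kHz.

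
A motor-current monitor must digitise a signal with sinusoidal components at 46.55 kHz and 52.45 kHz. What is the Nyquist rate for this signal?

Highest-frequency component: 52.45 kHz.
Nyquist rate = 2 × 52.45 kHz = 104.9 kHz.

104.9 kHz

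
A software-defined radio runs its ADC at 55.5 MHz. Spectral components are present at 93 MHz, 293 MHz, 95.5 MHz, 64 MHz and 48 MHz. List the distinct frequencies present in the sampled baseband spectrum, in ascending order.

fs/2 = 27.75 MHz.
93 MHz mod fs = 37.5 MHz.
37.5 MHz > fs/2 = 27.75 MHz, folds to fs − 37.5 MHz = 18 MHz.
293 MHz mod fs = 15.5 MHz.
15.5 MHz ≤ fs/2 = 27.75 MHz, appears at 15.5 MHz.
95.5 MHz mod fs = 40 MHz.
40 MHz > fs/2 = 27.75 MHz, folds to fs − 40 MHz = 15.5 MHz.
64 MHz mod fs = 8.5 MHz.
8.5 MHz ≤ fs/2 = 27.75 MHz, appears at 8.5 MHz.
48 MHz > fs/2 = 27.75 MHz, folds to fs − 48 MHz = 7.5 MHz.
Distinct values: {7.5 MHz, 8.5 MHz, 15.5 MHz, 18 MHz}.

7.5 MHz, 8.5 MHz, 15.5 MHz, 18 MHz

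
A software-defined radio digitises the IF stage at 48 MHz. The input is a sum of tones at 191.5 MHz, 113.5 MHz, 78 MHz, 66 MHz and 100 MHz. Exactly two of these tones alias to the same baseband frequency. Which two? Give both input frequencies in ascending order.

fs/2 = 24 MHz.
191.5 MHz mod fs = 47.5 MHz.
47.5 MHz > fs/2 = 24 MHz, folds to fs − 47.5 MHz = 0.5 MHz.
113.5 MHz mod fs = 17.5 MHz.
17.5 MHz ≤ fs/2 = 24 MHz, appears at 17.5 MHz.
78 MHz mod fs = 30 MHz.
30 MHz > fs/2 = 24 MHz, folds to fs − 30 MHz = 18 MHz.
66 MHz mod fs = 18 MHz.
18 MHz ≤ fs/2 = 24 MHz, appears at 18 MHz.
100 MHz mod fs = 4 MHz.
4 MHz ≤ fs/2 = 24 MHz, appears at 4 MHz.
66 MHz and 78 MHz both map to 18 MHz.

66 MHz, 78 MHz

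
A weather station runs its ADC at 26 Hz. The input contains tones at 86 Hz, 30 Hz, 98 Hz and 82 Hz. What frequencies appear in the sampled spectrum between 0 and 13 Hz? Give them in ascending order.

fs/2 = 13 Hz.
86 Hz mod fs = 8 Hz.
8 Hz ≤ fs/2 = 13 Hz, appears at 8 Hz.
30 Hz mod fs = 4 Hz.
4 Hz ≤ fs/2 = 13 Hz, appears at 4 Hz.
98 Hz mod fs = 20 Hz.
20 Hz > fs/2 = 13 Hz, folds to fs − 20 Hz = 6 Hz.
82 Hz mod fs = 4 Hz.
4 Hz ≤ fs/2 = 13 Hz, appears at 4 Hz.
Distinct values: {4 Hz, 6 Hz, 8 Hz}.

4 Hz, 6 Hz, 8 Hz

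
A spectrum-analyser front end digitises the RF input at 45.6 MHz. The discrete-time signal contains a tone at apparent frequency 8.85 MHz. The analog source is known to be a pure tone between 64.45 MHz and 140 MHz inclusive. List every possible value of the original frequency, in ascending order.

82.35 MHz, 100.05 MHz, 127.95 MHz

Frequencies that alias to 8.85 MHz are k·fs ± 8.85 MHz for integer k ≥ 0.
k=0: 8.85 MHz.
k=1: 36.75 MHz, 54.45 MHz.
k=2: 82.35 MHz, 100.05 MHz.
k=3: 127.95 MHz, 145.65 MHz.
k=4: 173.55 MHz, 191.25 MHz.
Within [64.45 MHz, 140 MHz]: 82.35 MHz, 100.05 MHz, 127.95 MHz.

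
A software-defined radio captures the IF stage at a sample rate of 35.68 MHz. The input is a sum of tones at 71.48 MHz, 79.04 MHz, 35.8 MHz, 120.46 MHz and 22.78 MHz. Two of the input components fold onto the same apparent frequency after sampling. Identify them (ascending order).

fs/2 = 17.84 MHz.
71.48 MHz mod fs = 0.12 MHz.
0.12 MHz ≤ fs/2 = 17.84 MHz, appears at 0.12 MHz.
79.04 MHz mod fs = 7.68 MHz.
7.68 MHz ≤ fs/2 = 17.84 MHz, appears at 7.68 MHz.
35.8 MHz mod fs = 0.12 MHz.
0.12 MHz ≤ fs/2 = 17.84 MHz, appears at 0.12 MHz.
120.46 MHz mod fs = 13.42 MHz.
13.42 MHz ≤ fs/2 = 17.84 MHz, appears at 13.42 MHz.
22.78 MHz > fs/2 = 17.84 MHz, folds to fs − 22.78 MHz = 12.9 MHz.
35.8 MHz and 71.48 MHz both map to 0.12 MHz.

35.8 MHz, 71.48 MHz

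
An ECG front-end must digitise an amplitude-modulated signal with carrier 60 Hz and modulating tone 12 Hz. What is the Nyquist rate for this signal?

144 Hz

AM sidebands sit at fc ± fm = 48 Hz and 72 Hz.
Highest-frequency component: 72 Hz.
Nyquist rate = 2 × 72 Hz = 144 Hz.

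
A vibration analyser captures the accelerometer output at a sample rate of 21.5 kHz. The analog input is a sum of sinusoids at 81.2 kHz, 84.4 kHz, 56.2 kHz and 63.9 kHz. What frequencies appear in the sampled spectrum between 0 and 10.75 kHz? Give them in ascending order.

0.6 kHz, 1.6 kHz, 4.8 kHz, 8.3 kHz

fs/2 = 10.75 kHz.
81.2 kHz mod fs = 16.7 kHz.
16.7 kHz > fs/2 = 10.75 kHz, folds to fs − 16.7 kHz = 4.8 kHz.
84.4 kHz mod fs = 19.9 kHz.
19.9 kHz > fs/2 = 10.75 kHz, folds to fs − 19.9 kHz = 1.6 kHz.
56.2 kHz mod fs = 13.2 kHz.
13.2 kHz > fs/2 = 10.75 kHz, folds to fs − 13.2 kHz = 8.3 kHz.
63.9 kHz mod fs = 20.9 kHz.
20.9 kHz > fs/2 = 10.75 kHz, folds to fs − 20.9 kHz = 0.6 kHz.
Distinct values: {0.6 kHz, 1.6 kHz, 4.8 kHz, 8.3 kHz}.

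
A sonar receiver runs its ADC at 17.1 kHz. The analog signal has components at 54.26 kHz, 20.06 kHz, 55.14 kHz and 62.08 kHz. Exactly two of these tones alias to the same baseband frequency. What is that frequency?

fs/2 = 8.55 kHz.
54.26 kHz mod fs = 2.96 kHz.
2.96 kHz ≤ fs/2 = 8.55 kHz, appears at 2.96 kHz.
20.06 kHz mod fs = 2.96 kHz.
2.96 kHz ≤ fs/2 = 8.55 kHz, appears at 2.96 kHz.
55.14 kHz mod fs = 3.84 kHz.
3.84 kHz ≤ fs/2 = 8.55 kHz, appears at 3.84 kHz.
62.08 kHz mod fs = 10.78 kHz.
10.78 kHz > fs/2 = 8.55 kHz, folds to fs − 10.78 kHz = 6.32 kHz.
20.06 kHz and 54.26 kHz both map to 2.96 kHz.

2.96 kHz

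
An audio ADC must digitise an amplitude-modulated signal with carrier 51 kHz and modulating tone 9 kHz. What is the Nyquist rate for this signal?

120 kHz

AM sidebands sit at fc ± fm = 42 kHz and 60 kHz.
Highest-frequency component: 60 kHz.
Nyquist rate = 2 × 60 kHz = 120 kHz.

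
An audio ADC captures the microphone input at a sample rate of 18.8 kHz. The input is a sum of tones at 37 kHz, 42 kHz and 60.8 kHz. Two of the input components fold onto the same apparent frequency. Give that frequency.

fs/2 = 9.4 kHz.
37 kHz mod fs = 18.2 kHz.
18.2 kHz > fs/2 = 9.4 kHz, folds to fs − 18.2 kHz = 0.6 kHz.
42 kHz mod fs = 4.4 kHz.
4.4 kHz ≤ fs/2 = 9.4 kHz, appears at 4.4 kHz.
60.8 kHz mod fs = 4.4 kHz.
4.4 kHz ≤ fs/2 = 9.4 kHz, appears at 4.4 kHz.
42 kHz and 60.8 kHz both map to 4.4 kHz.

4.4 kHz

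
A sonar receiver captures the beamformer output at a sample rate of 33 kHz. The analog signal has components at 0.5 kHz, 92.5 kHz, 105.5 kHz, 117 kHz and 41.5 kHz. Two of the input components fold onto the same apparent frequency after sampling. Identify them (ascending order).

92.5 kHz, 105.5 kHz

fs/2 = 16.5 kHz.
0.5 kHz ≤ fs/2 = 16.5 kHz, passes unchanged.
92.5 kHz mod fs = 26.5 kHz.
26.5 kHz > fs/2 = 16.5 kHz, folds to fs − 26.5 kHz = 6.5 kHz.
105.5 kHz mod fs = 6.5 kHz.
6.5 kHz ≤ fs/2 = 16.5 kHz, appears at 6.5 kHz.
117 kHz mod fs = 18 kHz.
18 kHz > fs/2 = 16.5 kHz, folds to fs − 18 kHz = 15 kHz.
41.5 kHz mod fs = 8.5 kHz.
8.5 kHz ≤ fs/2 = 16.5 kHz, appears at 8.5 kHz.
92.5 kHz and 105.5 kHz both map to 6.5 kHz.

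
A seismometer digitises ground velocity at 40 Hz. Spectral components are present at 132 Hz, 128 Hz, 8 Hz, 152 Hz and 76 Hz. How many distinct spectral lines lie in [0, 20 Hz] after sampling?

fs/2 = 20 Hz.
132 Hz mod fs = 12 Hz.
12 Hz ≤ fs/2 = 20 Hz, appears at 12 Hz.
128 Hz mod fs = 8 Hz.
8 Hz ≤ fs/2 = 20 Hz, appears at 8 Hz.
8 Hz ≤ fs/2 = 20 Hz, passes unchanged.
152 Hz mod fs = 32 Hz.
32 Hz > fs/2 = 20 Hz, folds to fs − 32 Hz = 8 Hz.
76 Hz mod fs = 36 Hz.
36 Hz > fs/2 = 20 Hz, folds to fs − 36 Hz = 4 Hz.
Distinct values: {4 Hz, 8 Hz, 12 Hz} → 3.

3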